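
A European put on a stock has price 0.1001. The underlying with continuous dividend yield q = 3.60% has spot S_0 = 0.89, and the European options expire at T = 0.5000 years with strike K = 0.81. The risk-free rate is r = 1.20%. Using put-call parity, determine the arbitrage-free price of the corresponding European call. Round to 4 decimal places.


Answer: Call price = 0.1691

Derivation:
Put-call parity: C - P = S_0 * exp(-qT) - K * exp(-rT).
S_0 * exp(-qT) = 0.8900 * 0.98216103 = 0.87412332
K * exp(-rT) = 0.8100 * 0.99401796 = 0.80515455
C = P + S*exp(-qT) - K*exp(-rT)
C = 0.1001 + 0.87412332 - 0.80515455 = 0.1691


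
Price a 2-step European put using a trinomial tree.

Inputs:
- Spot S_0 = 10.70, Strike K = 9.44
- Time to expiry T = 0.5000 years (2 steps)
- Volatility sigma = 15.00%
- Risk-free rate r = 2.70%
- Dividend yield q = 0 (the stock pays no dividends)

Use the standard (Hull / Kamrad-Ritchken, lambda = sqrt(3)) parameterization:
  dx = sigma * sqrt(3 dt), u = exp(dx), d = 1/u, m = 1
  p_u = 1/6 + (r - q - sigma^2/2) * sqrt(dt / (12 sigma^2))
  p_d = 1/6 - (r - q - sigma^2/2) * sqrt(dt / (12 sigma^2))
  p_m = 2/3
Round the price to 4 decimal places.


dt = T/N = 0.250000; dx = sigma*sqrt(3*dt) = 0.129904
u = exp(dx) = 1.138719; d = 1/u = 0.878180
p_u = 0.181822, p_m = 0.666667, p_d = 0.151511
Discount per step: exp(-r*dt) = 0.993273
Stock lattice S(k, j) with j the centered position index:
  k=0: S(0,+0) = 10.7000
  k=1: S(1,-1) = 9.3965; S(1,+0) = 10.7000; S(1,+1) = 12.1843
  k=2: S(2,-2) = 8.2518; S(2,-1) = 9.3965; S(2,+0) = 10.7000; S(2,+1) = 12.1843; S(2,+2) = 13.8745
Terminal payoffs V(N, j) = max(K - S_T, 0):
  V(2,-2) = 1.188161; V(2,-1) = 0.043475; V(2,+0) = 0.000000; V(2,+1) = 0.000000; V(2,+2) = 0.000000
Backward induction: V(k, j) = exp(-r*dt) * [p_u * V(k+1, j+1) + p_m * V(k+1, j) + p_d * V(k+1, j-1)]
  V(1,-1) = exp(-r*dt) * [p_u*0.000000 + p_m*0.043475 + p_d*1.188161] = 0.207597
  V(1,+0) = exp(-r*dt) * [p_u*0.000000 + p_m*0.000000 + p_d*0.043475] = 0.006543
  V(1,+1) = exp(-r*dt) * [p_u*0.000000 + p_m*0.000000 + p_d*0.000000] = 0.000000
  V(0,+0) = exp(-r*dt) * [p_u*0.000000 + p_m*0.006543 + p_d*0.207597] = 0.035574

Answer: Price = V(0,0) = 0.0356


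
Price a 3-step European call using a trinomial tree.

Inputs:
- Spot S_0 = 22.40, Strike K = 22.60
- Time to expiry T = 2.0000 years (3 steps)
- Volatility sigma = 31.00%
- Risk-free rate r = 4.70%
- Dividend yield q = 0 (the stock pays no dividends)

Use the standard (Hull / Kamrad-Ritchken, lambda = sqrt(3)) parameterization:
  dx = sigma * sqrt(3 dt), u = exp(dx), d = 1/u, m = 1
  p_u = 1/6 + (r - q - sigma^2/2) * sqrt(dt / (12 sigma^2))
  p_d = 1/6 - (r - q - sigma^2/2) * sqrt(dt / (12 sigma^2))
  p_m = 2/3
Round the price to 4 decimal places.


dt = T/N = 0.666667; dx = sigma*sqrt(3*dt) = 0.438406
u = exp(dx) = 1.550234; d = 1/u = 0.645064
p_u = 0.165868, p_m = 0.666667, p_d = 0.167465
Discount per step: exp(-r*dt) = 0.969152
Stock lattice S(k, j) with j the centered position index:
  k=0: S(0,+0) = 22.4000
  k=1: S(1,-1) = 14.4494; S(1,+0) = 22.4000; S(1,+1) = 34.7253
  k=2: S(2,-2) = 9.3208; S(2,-1) = 14.4494; S(2,+0) = 22.4000; S(2,+1) = 34.7253; S(2,+2) = 53.8323
  k=3: S(3,-3) = 6.0125; S(3,-2) = 9.3208; S(3,-1) = 14.4494; S(3,+0) = 22.4000; S(3,+1) = 34.7253; S(3,+2) = 53.8323; S(3,+3) = 83.4527
Terminal payoffs V(N, j) = max(S_T - K, 0):
  V(3,-3) = 0.000000; V(3,-2) = 0.000000; V(3,-1) = 0.000000; V(3,+0) = 0.000000; V(3,+1) = 12.125253; V(3,+2) = 31.232284; V(3,+3) = 60.852664
Backward induction: V(k, j) = exp(-r*dt) * [p_u * V(k+1, j+1) + p_m * V(k+1, j) + p_d * V(k+1, j-1)]
  V(2,-2) = exp(-r*dt) * [p_u*0.000000 + p_m*0.000000 + p_d*0.000000] = 0.000000
  V(2,-1) = exp(-r*dt) * [p_u*0.000000 + p_m*0.000000 + p_d*0.000000] = 0.000000
  V(2,+0) = exp(-r*dt) * [p_u*12.125253 + p_m*0.000000 + p_d*0.000000] = 1.949155
  V(2,+1) = exp(-r*dt) * [p_u*31.232284 + p_m*12.125253 + p_d*0.000000] = 12.854788
  V(2,+2) = exp(-r*dt) * [p_u*60.852664 + p_m*31.232284 + p_d*12.125253] = 31.929317
  V(1,-1) = exp(-r*dt) * [p_u*1.949155 + p_m*0.000000 + p_d*0.000000] = 0.313330
  V(1,+0) = exp(-r*dt) * [p_u*12.854788 + p_m*1.949155 + p_d*0.000000] = 3.325781
  V(1,+1) = exp(-r*dt) * [p_u*31.929317 + p_m*12.854788 + p_d*1.949155] = 13.754538
  V(0,+0) = exp(-r*dt) * [p_u*13.754538 + p_m*3.325781 + p_d*0.313330] = 4.410711

Answer: Price = V(0,0) = 4.4107


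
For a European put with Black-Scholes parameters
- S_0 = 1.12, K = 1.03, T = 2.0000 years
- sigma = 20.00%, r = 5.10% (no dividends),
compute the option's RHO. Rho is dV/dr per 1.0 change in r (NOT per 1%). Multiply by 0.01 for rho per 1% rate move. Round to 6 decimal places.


d1 = 0.7982170765; d2 = 0.5153743640
phi(d1) = 0.2901045848; exp(-qT) = 1.0000000000; exp(-rT) = 0.9030295517
N(-d2) = 0.3031457215
Rho = -K*T*exp(-rT)*N(-d2) = -1.0300 * 2.0000 * 0.9030295517 * 0.3031457215 = -0.563924

Answer: Rho = -0.563924


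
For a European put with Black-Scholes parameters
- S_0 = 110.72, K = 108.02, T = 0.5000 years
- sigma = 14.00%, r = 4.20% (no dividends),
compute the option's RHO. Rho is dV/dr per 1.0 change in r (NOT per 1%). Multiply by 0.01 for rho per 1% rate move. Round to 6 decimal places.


d1 = 0.5110169461; d2 = 0.4120219967
phi(d1) = 0.3501100684; exp(-qT) = 1.0000000000; exp(-rT) = 0.9792189646
N(-d2) = 0.3401616503
Rho = -K*T*exp(-rT)*N(-d2) = -108.0200 * 0.5000 * 0.9792189646 * 0.3401616503 = -17.990339

Answer: Rho = -17.990339


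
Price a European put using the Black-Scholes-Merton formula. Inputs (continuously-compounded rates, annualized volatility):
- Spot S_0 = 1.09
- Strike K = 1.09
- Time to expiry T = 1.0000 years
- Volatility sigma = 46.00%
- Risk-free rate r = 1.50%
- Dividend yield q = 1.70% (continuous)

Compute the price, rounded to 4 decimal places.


Answer: Price = 0.1962

Derivation:
d1 = (ln(S/K) + (r - q + 0.5*sigma^2) * T) / (sigma * sqrt(T)) = 0.22565217
d2 = d1 - sigma * sqrt(T) = -0.23434783
exp(-rT) = 0.98511194; exp(-qT) = 0.98314368
P = K * exp(-rT) * N(-d2) - S_0 * exp(-qT) * N(-d1)
N(-d1) = 0.41073598; N(-d2) = 0.59264252
P = 1.0900 * 0.98511194 * 0.59264252 - 1.0900 * 0.98314368 * 0.41073598 = 0.1962


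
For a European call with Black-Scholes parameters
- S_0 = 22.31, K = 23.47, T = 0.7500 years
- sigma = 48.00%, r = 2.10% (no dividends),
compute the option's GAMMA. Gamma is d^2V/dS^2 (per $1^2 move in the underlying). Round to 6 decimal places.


d1 = 0.1237983281; d2 = -0.2918938658
phi(d1) = 0.3958968640; exp(-qT) = 1.0000000000; exp(-rT) = 0.9843733826
Gamma = exp(-qT) * phi(d1) / (S * sigma * sqrt(T)) = 1.0000000000 * 0.3958968640 / (22.3100 * 0.4800 * 0.8660254038) = 0.042688

Answer: Gamma = 0.042688


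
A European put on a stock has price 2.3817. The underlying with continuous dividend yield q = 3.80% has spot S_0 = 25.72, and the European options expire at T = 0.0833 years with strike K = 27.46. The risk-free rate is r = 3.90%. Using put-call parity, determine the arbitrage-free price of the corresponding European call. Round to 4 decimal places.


Answer: Call price = 0.6495

Derivation:
Put-call parity: C - P = S_0 * exp(-qT) - K * exp(-rT).
S_0 * exp(-qT) = 25.7200 * 0.99683960 = 25.63871463
K * exp(-rT) = 27.4600 * 0.99675657 = 27.37093545
C = P + S*exp(-qT) - K*exp(-rT)
C = 2.3817 + 25.63871463 - 27.37093545 = 0.6495


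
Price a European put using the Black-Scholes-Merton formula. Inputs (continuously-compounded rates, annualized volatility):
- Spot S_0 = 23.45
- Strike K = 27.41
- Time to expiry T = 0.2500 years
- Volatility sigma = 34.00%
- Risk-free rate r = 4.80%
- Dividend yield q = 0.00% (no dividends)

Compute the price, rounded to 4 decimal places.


Answer: Price = 4.1055

Derivation:
d1 = (ln(S/K) + (r - q + 0.5*sigma^2) * T) / (sigma * sqrt(T)) = -0.76227891
d2 = d1 - sigma * sqrt(T) = -0.93227891
exp(-rT) = 0.98807171; exp(-qT) = 1.00000000
P = K * exp(-rT) * N(-d2) - S_0 * exp(-qT) * N(-d1)
N(-d1) = 0.77705322; N(-d2) = 0.82440380
P = 27.4100 * 0.98807171 * 0.82440380 - 23.4500 * 1.00000000 * 0.77705322 = 4.1055


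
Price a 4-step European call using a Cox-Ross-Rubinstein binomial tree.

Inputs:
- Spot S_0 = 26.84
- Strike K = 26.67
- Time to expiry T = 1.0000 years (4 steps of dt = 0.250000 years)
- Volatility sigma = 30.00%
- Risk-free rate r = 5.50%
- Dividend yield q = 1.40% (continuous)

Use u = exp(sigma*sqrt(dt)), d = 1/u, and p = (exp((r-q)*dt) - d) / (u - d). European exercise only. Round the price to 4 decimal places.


dt = T/N = 0.250000
u = exp(sigma*sqrt(dt)) = 1.161834; d = 1/u = 0.860708
p = (exp((r-q)*dt) - d) / (u - d) = 0.496784
Discount per step: exp(-r*dt) = 0.986344
Stock lattice S(k, i) with i counting down-moves:
  k=0: S(0,0) = 26.8400
  k=1: S(1,0) = 31.1836; S(1,1) = 23.1014
  k=2: S(2,0) = 36.2302; S(2,1) = 26.8400; S(2,2) = 19.8836
  k=3: S(3,0) = 42.0935; S(3,1) = 31.1836; S(3,2) = 23.1014; S(3,3) = 17.1139
  k=4: S(4,0) = 48.9057; S(4,1) = 36.2302; S(4,2) = 26.8400; S(4,3) = 19.8836; S(4,4) = 14.7301
Terminal payoffs V(N, i) = max(S_T - K, 0):
  V(4,0) = 22.235669; V(4,1) = 9.560210; V(4,2) = 0.170000; V(4,3) = 0.000000; V(4,4) = 0.000000
Backward induction: V(k, i) = exp(-r*dt) * [p * V(k+1, i) + (1-p) * V(k+1, i+1)].
  V(3,0) = exp(-r*dt) * [p*22.235669 + (1-p)*9.560210] = 15.640632
  V(3,1) = exp(-r*dt) * [p*9.560210 + (1-p)*0.170000] = 4.768882
  V(3,2) = exp(-r*dt) * [p*0.170000 + (1-p)*0.000000] = 0.083300
  V(3,3) = exp(-r*dt) * [p*0.000000 + (1-p)*0.000000] = 0.000000
  V(2,0) = exp(-r*dt) * [p*15.640632 + (1-p)*4.768882] = 10.030917
  V(2,1) = exp(-r*dt) * [p*4.768882 + (1-p)*0.083300] = 2.378098
  V(2,2) = exp(-r*dt) * [p*0.083300 + (1-p)*0.000000] = 0.040817
  V(1,0) = exp(-r*dt) * [p*10.030917 + (1-p)*2.378098] = 6.095504
  V(1,1) = exp(-r*dt) * [p*2.378098 + (1-p)*0.040817] = 1.185527
  V(0,0) = exp(-r*dt) * [p*6.095504 + (1-p)*1.185527] = 3.575227

Answer: Price = V(0,0) = 3.5752


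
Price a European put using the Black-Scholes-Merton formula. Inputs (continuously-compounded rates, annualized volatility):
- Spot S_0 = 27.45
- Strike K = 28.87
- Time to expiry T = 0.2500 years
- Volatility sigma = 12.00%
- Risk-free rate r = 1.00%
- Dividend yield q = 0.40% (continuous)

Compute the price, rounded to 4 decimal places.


Answer: Price = 1.5725

Derivation:
d1 = (ln(S/K) + (r - q + 0.5*sigma^2) * T) / (sigma * sqrt(T)) = -0.78561376
d2 = d1 - sigma * sqrt(T) = -0.84561376
exp(-rT) = 0.99750312; exp(-qT) = 0.99900050
P = K * exp(-rT) * N(-d2) - S_0 * exp(-qT) * N(-d1)
N(-d1) = 0.78395310; N(-d2) = 0.80111588
P = 28.8700 * 0.99750312 * 0.80111588 - 27.4500 * 0.99900050 * 0.78395310 = 1.5725


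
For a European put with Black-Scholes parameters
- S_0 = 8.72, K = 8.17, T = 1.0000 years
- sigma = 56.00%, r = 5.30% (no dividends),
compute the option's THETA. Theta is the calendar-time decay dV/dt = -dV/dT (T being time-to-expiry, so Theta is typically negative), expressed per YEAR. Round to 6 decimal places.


Answer: Theta = -0.646825

Derivation:
d1 = 0.4909827304; d2 = -0.0690172696
phi(d1) = 0.3536418667; exp(-qT) = 1.0000000000; exp(-rT) = 0.9483800125
Theta = -S*exp(-qT)*phi(d1)*sigma/(2*sqrt(T)) + r*K*exp(-rT)*N(-d2) - q*S*exp(-qT)*N(-d1)
N(-d1) = 0.3117193310; N(-d2) = 0.5275120634; sqrt(T) = 1.0000000000
Term 1 = -8.7200 * 1.0000000000 * 0.3536418667 * 0.5600 / (2 * 1.0000000000) = -0.8634519817
Term 2 = 0.0530 * 8.1700 * 0.9483800125 * 0.5275120634 = 0.2166270643
Term 3 = 0 (no dividend yield, q = 0)
Theta = -0.8634519817 + (0.2166270643) + (0.0000000000) = -0.646825


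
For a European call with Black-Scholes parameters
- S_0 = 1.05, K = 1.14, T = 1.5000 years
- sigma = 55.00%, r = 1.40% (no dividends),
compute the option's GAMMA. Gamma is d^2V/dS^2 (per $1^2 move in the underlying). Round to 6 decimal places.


d1 = 0.2458944799; d2 = -0.4277151993
phi(d1) = 0.3870619269; exp(-qT) = 1.0000000000; exp(-rT) = 0.9792189646
Gamma = exp(-qT) * phi(d1) / (S * sigma * sqrt(T)) = 1.0000000000 * 0.3870619269 / (1.0500 * 0.5500 * 1.2247448714) = 0.547246

Answer: Gamma = 0.547246


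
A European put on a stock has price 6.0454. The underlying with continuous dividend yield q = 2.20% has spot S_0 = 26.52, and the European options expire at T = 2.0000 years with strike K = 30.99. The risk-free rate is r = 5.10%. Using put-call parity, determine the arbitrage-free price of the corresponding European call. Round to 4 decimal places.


Put-call parity: C - P = S_0 * exp(-qT) - K * exp(-rT).
S_0 * exp(-qT) = 26.5200 * 0.95695396 = 25.37841895
K * exp(-rT) = 30.9900 * 0.90302955 = 27.98488581
C = P + S*exp(-qT) - K*exp(-rT)
C = 6.0454 + 25.37841895 - 27.98488581 = 3.4389

Answer: Call price = 3.4389


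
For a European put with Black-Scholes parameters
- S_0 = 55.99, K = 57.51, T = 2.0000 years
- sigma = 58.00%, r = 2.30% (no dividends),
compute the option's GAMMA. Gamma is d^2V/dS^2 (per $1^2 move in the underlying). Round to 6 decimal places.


d1 = 0.4335469880; d2 = -0.3866968781
phi(d1) = 0.3631570010; exp(-qT) = 1.0000000000; exp(-rT) = 0.9550419622
Gamma = exp(-qT) * phi(d1) / (S * sigma * sqrt(T)) = 1.0000000000 * 0.3631570010 / (55.9900 * 0.5800 * 1.4142135624) = 0.007908

Answer: Gamma = 0.007908


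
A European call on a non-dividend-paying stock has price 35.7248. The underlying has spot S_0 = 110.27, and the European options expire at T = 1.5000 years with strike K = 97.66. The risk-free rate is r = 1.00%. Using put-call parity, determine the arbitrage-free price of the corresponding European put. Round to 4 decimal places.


Answer: Put price = 21.6608

Derivation:
Put-call parity: C - P = S_0 * exp(-qT) - K * exp(-rT).
S_0 * exp(-qT) = 110.2700 * 1.00000000 = 110.27000000
K * exp(-rT) = 97.6600 * 0.98511194 = 96.20603202
P = C - S*exp(-qT) + K*exp(-rT)
P = 35.7248 - 110.27000000 + 96.20603202 = 21.6608


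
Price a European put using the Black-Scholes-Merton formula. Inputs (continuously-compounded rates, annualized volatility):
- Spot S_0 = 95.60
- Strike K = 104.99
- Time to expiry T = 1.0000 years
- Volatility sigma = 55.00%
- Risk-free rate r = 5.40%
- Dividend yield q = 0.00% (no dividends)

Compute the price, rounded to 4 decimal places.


d1 = (ln(S/K) + (r - q + 0.5*sigma^2) * T) / (sigma * sqrt(T)) = 0.20283220
d2 = d1 - sigma * sqrt(T) = -0.34716780
exp(-rT) = 0.94743211; exp(-qT) = 1.00000000
P = K * exp(-rT) * N(-d2) - S_0 * exp(-qT) * N(-d1)
N(-d1) = 0.41963309; N(-d2) = 0.63576737
P = 104.9900 * 0.94743211 * 0.63576737 - 95.6000 * 1.00000000 * 0.41963309 = 23.1234

Answer: Price = 23.1234


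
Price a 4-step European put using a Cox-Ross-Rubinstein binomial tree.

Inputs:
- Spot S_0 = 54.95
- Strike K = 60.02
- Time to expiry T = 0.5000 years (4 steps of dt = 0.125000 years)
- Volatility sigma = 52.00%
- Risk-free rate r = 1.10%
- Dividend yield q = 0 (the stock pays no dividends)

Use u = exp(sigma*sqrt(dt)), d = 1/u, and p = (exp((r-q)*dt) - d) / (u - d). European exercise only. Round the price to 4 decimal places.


dt = T/N = 0.125000
u = exp(sigma*sqrt(dt)) = 1.201833; d = 1/u = 0.832062
p = (exp((r-q)*dt) - d) / (u - d) = 0.457888
Discount per step: exp(-r*dt) = 0.998626
Stock lattice S(k, i) with i counting down-moves:
  k=0: S(0,0) = 54.9500
  k=1: S(1,0) = 66.0407; S(1,1) = 45.7218
  k=2: S(2,0) = 79.3699; S(2,1) = 54.9500; S(2,2) = 38.0434
  k=3: S(3,0) = 95.3894; S(3,1) = 66.0407; S(3,2) = 45.7218; S(3,3) = 31.6545
  k=4: S(4,0) = 114.6421; S(4,1) = 79.3699; S(4,2) = 54.9500; S(4,3) = 38.0434; S(4,4) = 26.3385
Terminal payoffs V(N, i) = max(K - S_T, 0):
  V(4,0) = 0.000000; V(4,1) = 0.000000; V(4,2) = 5.070000; V(4,3) = 21.976579; V(4,4) = 33.681477
Backward induction: V(k, i) = exp(-r*dt) * [p * V(k+1, i) + (1-p) * V(k+1, i+1)].
  V(3,0) = exp(-r*dt) * [p*0.000000 + (1-p)*0.000000] = 0.000000
  V(3,1) = exp(-r*dt) * [p*0.000000 + (1-p)*5.070000] = 2.744730
  V(3,2) = exp(-r*dt) * [p*5.070000 + (1-p)*21.976579] = 14.215697
  V(3,3) = exp(-r*dt) * [p*21.976579 + (1-p)*33.681477] = 28.283027
  V(2,0) = exp(-r*dt) * [p*0.000000 + (1-p)*2.744730] = 1.485906
  V(2,1) = exp(-r*dt) * [p*2.744730 + (1-p)*14.215697] = 8.950961
  V(2,2) = exp(-r*dt) * [p*14.215697 + (1-p)*28.283027] = 21.811751
  V(1,0) = exp(-r*dt) * [p*1.485906 + (1-p)*8.950961] = 5.525198
  V(1,1) = exp(-r*dt) * [p*8.950961 + (1-p)*21.811751] = 15.901069
  V(0,0) = exp(-r*dt) * [p*5.525198 + (1-p)*15.901069] = 11.134760

Answer: Price = V(0,0) = 11.1348


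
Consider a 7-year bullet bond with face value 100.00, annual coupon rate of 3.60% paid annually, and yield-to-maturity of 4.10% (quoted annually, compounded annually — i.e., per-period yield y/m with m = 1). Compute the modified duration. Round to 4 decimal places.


Answer: Modified duration = 6.0506

Derivation:
Coupon per period c = face * coupon_rate / m = 3.600000
Periods per year m = 1; per-period yield y/m = 0.041000
Number of cashflows N = 7
Cashflows (t years, CF_t, discount factor 1/(1+y/m)^(m*t), PV):
  t = 1.0000: CF_t = 3.600000, DF = 0.960615, PV = 3.458213
  t = 2.0000: CF_t = 3.600000, DF = 0.922781, PV = 3.322011
  t = 3.0000: CF_t = 3.600000, DF = 0.886437, PV = 3.191173
  t = 4.0000: CF_t = 3.600000, DF = 0.851524, PV = 3.065488
  t = 5.0000: CF_t = 3.600000, DF = 0.817987, PV = 2.944753
  t = 6.0000: CF_t = 3.600000, DF = 0.785770, PV = 2.828773
  t = 7.0000: CF_t = 103.600000, DF = 0.754823, PV = 78.199621
Price P = sum_t PV_t = 97.010032
First compute Macaulay numerator sum_t t * PV_t:
  t * PV_t at t = 1.0000: 3.458213
  t * PV_t at t = 2.0000: 6.644022
  t * PV_t at t = 3.0000: 9.573518
  t * PV_t at t = 4.0000: 12.261951
  t * PV_t at t = 5.0000: 14.723764
  t * PV_t at t = 6.0000: 16.972639
  t * PV_t at t = 7.0000: 547.397348
Macaulay duration D = 611.031455 / 97.010032 = 6.298642
Modified duration = D / (1 + y/m) = 6.298642 / (1 + 0.041000) = 6.050569


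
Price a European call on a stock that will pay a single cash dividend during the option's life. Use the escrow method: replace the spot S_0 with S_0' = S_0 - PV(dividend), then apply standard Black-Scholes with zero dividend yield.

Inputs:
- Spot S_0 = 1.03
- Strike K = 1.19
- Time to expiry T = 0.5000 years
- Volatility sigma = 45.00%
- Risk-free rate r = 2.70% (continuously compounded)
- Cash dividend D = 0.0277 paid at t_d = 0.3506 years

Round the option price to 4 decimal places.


Answer: Price = 0.0682

Derivation:
PV(D) = D * exp(-r * t_d) = 0.0277 * 0.99057846 = 0.02743902
S_0' = S_0 - PV(D) = 1.0300 - 0.02743902 = 1.00256098
d1 = (ln(S_0'/K) + (r + sigma^2/2)*T) / (sigma*sqrt(T)) = -0.33711899
d2 = d1 - sigma*sqrt(T) = -0.65531704
exp(-rT) = 0.98659072
N(d1) = 0.36801360; N(d2) = 0.25613183
C = S_0' * N(d1) - K * exp(-rT) * N(d2) = 1.00256098 * 0.36801360 - 1.1900 * 0.98659072 * 0.25613183 = 0.0682


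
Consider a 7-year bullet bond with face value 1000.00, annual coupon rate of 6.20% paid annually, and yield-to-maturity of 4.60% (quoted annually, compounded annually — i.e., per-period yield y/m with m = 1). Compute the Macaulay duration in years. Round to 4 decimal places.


Coupon per period c = face * coupon_rate / m = 62.000000
Periods per year m = 1; per-period yield y/m = 0.046000
Number of cashflows N = 7
Cashflows (t years, CF_t, discount factor 1/(1+y/m)^(m*t), PV):
  t = 1.0000: CF_t = 62.000000, DF = 0.956023, PV = 59.273423
  t = 2.0000: CF_t = 62.000000, DF = 0.913980, PV = 56.666752
  t = 3.0000: CF_t = 62.000000, DF = 0.873786, PV = 54.174715
  t = 4.0000: CF_t = 62.000000, DF = 0.835359, PV = 51.792271
  t = 5.0000: CF_t = 62.000000, DF = 0.798623, PV = 49.514599
  t = 6.0000: CF_t = 62.000000, DF = 0.763501, PV = 47.337093
  t = 7.0000: CF_t = 1062.000000, DF = 0.729925, PV = 775.180296
Price P = sum_t PV_t = 1093.939148
Macaulay numerator sum_t t * PV_t:
  t * PV_t at t = 1.0000: 59.273423
  t * PV_t at t = 2.0000: 113.333504
  t * PV_t at t = 3.0000: 162.524145
  t * PV_t at t = 4.0000: 207.169083
  t * PV_t at t = 5.0000: 247.572995
  t * PV_t at t = 6.0000: 284.022557
  t * PV_t at t = 7.0000: 5426.262072
Macaulay duration D = (sum_t t * PV_t) / P = 6500.157778 / 1093.939148 = 5.941974

Answer: Macaulay duration = 5.9420 years


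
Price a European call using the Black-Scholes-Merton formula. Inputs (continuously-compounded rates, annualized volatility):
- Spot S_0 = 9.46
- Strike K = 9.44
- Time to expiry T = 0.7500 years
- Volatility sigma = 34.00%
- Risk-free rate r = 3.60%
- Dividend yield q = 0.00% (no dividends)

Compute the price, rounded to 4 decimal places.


Answer: Price = 1.2324

Derivation:
d1 = (ln(S/K) + (r - q + 0.5*sigma^2) * T) / (sigma * sqrt(T)) = 0.24610881
d2 = d1 - sigma * sqrt(T) = -0.04833983
exp(-rT) = 0.97336124; exp(-qT) = 1.00000000
C = S_0 * exp(-qT) * N(d1) - K * exp(-rT) * N(d2)
N(d1) = 0.59720100; N(d2) = 0.48072271
C = 9.4600 * 1.00000000 * 0.59720100 - 9.4400 * 0.97336124 * 0.48072271 = 1.2324


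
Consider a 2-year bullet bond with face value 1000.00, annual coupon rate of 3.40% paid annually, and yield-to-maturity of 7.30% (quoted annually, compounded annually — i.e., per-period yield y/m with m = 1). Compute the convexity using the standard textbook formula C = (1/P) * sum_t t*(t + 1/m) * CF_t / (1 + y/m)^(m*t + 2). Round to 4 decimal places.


Coupon per period c = face * coupon_rate / m = 34.000000
Periods per year m = 1; per-period yield y/m = 0.073000
Number of cashflows N = 2
Cashflows (t years, CF_t, discount factor 1/(1+y/m)^(m*t), PV):
  t = 1.0000: CF_t = 34.000000, DF = 0.931966, PV = 31.686859
  t = 2.0000: CF_t = 1034.000000, DF = 0.868561, PV = 898.092552
Price P = sum_t PV_t = 929.779411
Convexity numerator sum_t t*(t + 1/m) * CF_t / (1+y/m)^(m*t + 2):
  t = 1.0000: term = 55.043970
  t = 2.0000: term = 4680.291483
Convexity = (1/P) * sum = 4735.335453 / 929.779411 = 5.092967

Answer: Convexity = 5.0930


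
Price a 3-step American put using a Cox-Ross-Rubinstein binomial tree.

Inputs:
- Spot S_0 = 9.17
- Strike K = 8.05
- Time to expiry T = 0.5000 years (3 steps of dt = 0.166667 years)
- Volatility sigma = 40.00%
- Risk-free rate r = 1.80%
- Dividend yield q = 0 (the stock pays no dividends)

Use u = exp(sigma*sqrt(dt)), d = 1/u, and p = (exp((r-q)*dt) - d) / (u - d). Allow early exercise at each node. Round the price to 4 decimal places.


Answer: Price = V(0,0) = 0.4717

Derivation:
dt = T/N = 0.166667
u = exp(sigma*sqrt(dt)) = 1.177389; d = 1/u = 0.849337
p = (exp((r-q)*dt) - d) / (u - d) = 0.468424
Discount per step: exp(-r*dt) = 0.997004
Stock lattice S(k, i) with i counting down-moves:
  k=0: S(0,0) = 9.1700
  k=1: S(1,0) = 10.7967; S(1,1) = 7.7884
  k=2: S(2,0) = 12.7119; S(2,1) = 9.1700; S(2,2) = 6.6150
  k=3: S(3,0) = 14.9668; S(3,1) = 10.7967; S(3,2) = 7.7884; S(3,3) = 5.6184
Terminal payoffs V(N, i) = max(K - S_T, 0):
  V(3,0) = 0.000000; V(3,1) = 0.000000; V(3,2) = 0.261580; V(3,3) = 2.431643
Backward induction: V(k, i) = exp(-r*dt) * [p * V(k+1, i) + (1-p) * V(k+1, i+1)]; then take max(V_cont, immediate exercise) for American.
  V(2,0) = exp(-r*dt) * [p*0.000000 + (1-p)*0.000000] = 0.000000; exercise = 0.000000; V(2,0) = max -> 0.000000
  V(2,1) = exp(-r*dt) * [p*0.000000 + (1-p)*0.261580] = 0.138633; exercise = 0.000000; V(2,1) = max -> 0.138633
  V(2,2) = exp(-r*dt) * [p*0.261580 + (1-p)*2.431643] = 1.410894; exercise = 1.435008; V(2,2) = max -> 1.435008
  V(1,0) = exp(-r*dt) * [p*0.000000 + (1-p)*0.138633] = 0.073473; exercise = 0.000000; V(1,0) = max -> 0.073473
  V(1,1) = exp(-r*dt) * [p*0.138633 + (1-p)*1.435008] = 0.825275; exercise = 0.261580; V(1,1) = max -> 0.825275
  V(0,0) = exp(-r*dt) * [p*0.073473 + (1-p)*0.825275] = 0.471696; exercise = 0.000000; V(0,0) = max -> 0.471696


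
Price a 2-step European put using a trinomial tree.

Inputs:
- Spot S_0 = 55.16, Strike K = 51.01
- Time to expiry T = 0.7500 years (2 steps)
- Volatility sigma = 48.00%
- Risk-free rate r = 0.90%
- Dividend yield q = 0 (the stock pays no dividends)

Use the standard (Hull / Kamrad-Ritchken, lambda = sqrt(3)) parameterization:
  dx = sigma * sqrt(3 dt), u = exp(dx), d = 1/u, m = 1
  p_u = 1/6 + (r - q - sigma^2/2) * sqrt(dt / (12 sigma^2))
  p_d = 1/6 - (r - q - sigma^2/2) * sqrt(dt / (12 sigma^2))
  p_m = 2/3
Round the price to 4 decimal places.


dt = T/N = 0.375000; dx = sigma*sqrt(3*dt) = 0.509117
u = exp(dx) = 1.663821; d = 1/u = 0.601026
p_u = 0.127555, p_m = 0.666667, p_d = 0.205779
Discount per step: exp(-r*dt) = 0.996631
Stock lattice S(k, j) with j the centered position index:
  k=0: S(0,+0) = 55.1600
  k=1: S(1,-1) = 33.1526; S(1,+0) = 55.1600; S(1,+1) = 91.7764
  k=2: S(2,-2) = 19.9256; S(2,-1) = 33.1526; S(2,+0) = 55.1600; S(2,+1) = 91.7764; S(2,+2) = 152.6995
Terminal payoffs V(N, j) = max(K - S_T, 0):
  V(2,-2) = 31.084421; V(2,-1) = 17.857399; V(2,+0) = 0.000000; V(2,+1) = 0.000000; V(2,+2) = 0.000000
Backward induction: V(k, j) = exp(-r*dt) * [p_u * V(k+1, j+1) + p_m * V(k+1, j) + p_d * V(k+1, j-1)]
  V(1,-1) = exp(-r*dt) * [p_u*0.000000 + p_m*17.857399 + p_d*31.084421] = 18.239775
  V(1,+0) = exp(-r*dt) * [p_u*0.000000 + p_m*0.000000 + p_d*17.857399] = 3.662288
  V(1,+1) = exp(-r*dt) * [p_u*0.000000 + p_m*0.000000 + p_d*0.000000] = 0.000000
  V(0,+0) = exp(-r*dt) * [p_u*0.000000 + p_m*3.662288 + p_d*18.239775] = 6.174007

Answer: Price = V(0,0) = 6.1740


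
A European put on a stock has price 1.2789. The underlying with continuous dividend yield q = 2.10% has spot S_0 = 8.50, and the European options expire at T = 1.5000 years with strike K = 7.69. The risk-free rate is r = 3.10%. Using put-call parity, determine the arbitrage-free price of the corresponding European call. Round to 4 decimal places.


Answer: Call price = 2.1747

Derivation:
Put-call parity: C - P = S_0 * exp(-qT) - K * exp(-rT).
S_0 * exp(-qT) = 8.5000 * 0.96899096 = 8.23642313
K * exp(-rT) = 7.6900 * 0.95456456 = 7.34060147
C = P + S*exp(-qT) - K*exp(-rT)
C = 1.2789 + 8.23642313 - 7.34060147 = 2.1747


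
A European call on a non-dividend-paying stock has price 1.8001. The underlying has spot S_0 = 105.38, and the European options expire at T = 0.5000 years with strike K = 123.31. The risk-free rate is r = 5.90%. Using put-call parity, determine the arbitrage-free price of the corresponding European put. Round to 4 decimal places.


Answer: Put price = 16.1456

Derivation:
Put-call parity: C - P = S_0 * exp(-qT) - K * exp(-rT).
S_0 * exp(-qT) = 105.3800 * 1.00000000 = 105.38000000
K * exp(-rT) = 123.3100 * 0.97093088 = 119.72548652
P = C - S*exp(-qT) + K*exp(-rT)
P = 1.8001 - 105.38000000 + 119.72548652 = 16.1456


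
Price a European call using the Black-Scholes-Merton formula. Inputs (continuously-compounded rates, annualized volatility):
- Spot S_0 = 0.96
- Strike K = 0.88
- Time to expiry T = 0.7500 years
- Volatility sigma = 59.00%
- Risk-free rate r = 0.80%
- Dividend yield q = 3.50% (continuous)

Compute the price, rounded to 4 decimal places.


Answer: Price = 0.2142

Derivation:
d1 = (ln(S/K) + (r - q + 0.5*sigma^2) * T) / (sigma * sqrt(T)) = 0.38613749
d2 = d1 - sigma * sqrt(T) = -0.12481750
exp(-rT) = 0.99401796; exp(-qT) = 0.97409154
C = S_0 * exp(-qT) * N(d1) - K * exp(-rT) * N(d2)
N(d1) = 0.65030258; N(d2) = 0.45033402
C = 0.9600 * 0.97409154 * 0.65030258 - 0.8800 * 0.99401796 * 0.45033402 = 0.2142


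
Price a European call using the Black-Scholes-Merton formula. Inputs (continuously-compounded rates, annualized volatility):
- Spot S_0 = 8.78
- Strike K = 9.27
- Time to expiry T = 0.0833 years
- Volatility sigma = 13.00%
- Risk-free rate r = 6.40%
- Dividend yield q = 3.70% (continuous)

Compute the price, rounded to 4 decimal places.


Answer: Price = 0.0127

Derivation:
d1 = (ln(S/K) + (r - q + 0.5*sigma^2) * T) / (sigma * sqrt(T)) = -1.36870014
d2 = d1 - sigma * sqrt(T) = -1.40622041
exp(-rT) = 0.99468299; exp(-qT) = 0.99692264
C = S_0 * exp(-qT) * N(d1) - K * exp(-rT) * N(d2)
N(d1) = 0.08554651; N(d2) = 0.07982934
C = 8.7800 * 0.99692264 * 0.08554651 - 9.2700 * 0.99468299 * 0.07982934 = 0.0127


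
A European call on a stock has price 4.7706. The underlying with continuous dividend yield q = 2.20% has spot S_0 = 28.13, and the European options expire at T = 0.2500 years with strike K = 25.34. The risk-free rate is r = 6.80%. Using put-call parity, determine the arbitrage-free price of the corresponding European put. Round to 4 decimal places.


Put-call parity: C - P = S_0 * exp(-qT) - K * exp(-rT).
S_0 * exp(-qT) = 28.1300 * 0.99451510 = 27.97570969
K * exp(-rT) = 25.3400 * 0.98314368 = 24.91286097
P = C - S*exp(-qT) + K*exp(-rT)
P = 4.7706 - 27.97570969 + 24.91286097 = 1.7078

Answer: Put price = 1.7078


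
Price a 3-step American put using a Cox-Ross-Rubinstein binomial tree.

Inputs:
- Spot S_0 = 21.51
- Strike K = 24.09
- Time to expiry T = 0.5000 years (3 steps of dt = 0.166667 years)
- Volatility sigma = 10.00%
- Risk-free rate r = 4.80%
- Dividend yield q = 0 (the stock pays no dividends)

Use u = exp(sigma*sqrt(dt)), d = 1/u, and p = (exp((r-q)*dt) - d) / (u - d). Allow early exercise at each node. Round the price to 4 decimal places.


Answer: Price = V(0,0) = 2.5800

Derivation:
dt = T/N = 0.166667
u = exp(sigma*sqrt(dt)) = 1.041670; d = 1/u = 0.959997
p = (exp((r-q)*dt) - d) / (u - d) = 0.588140
Discount per step: exp(-r*dt) = 0.992032
Stock lattice S(k, i) with i counting down-moves:
  k=0: S(0,0) = 21.5100
  k=1: S(1,0) = 22.4063; S(1,1) = 20.6495
  k=2: S(2,0) = 23.3400; S(2,1) = 21.5100; S(2,2) = 19.8235
  k=3: S(3,0) = 24.3125; S(3,1) = 22.4063; S(3,2) = 20.6495; S(3,3) = 19.0305
Terminal payoffs V(N, i) = max(K - S_T, 0):
  V(3,0) = 0.000000; V(3,1) = 1.683686; V(3,2) = 3.440459; V(3,3) = 5.059490
Backward induction: V(k, i) = exp(-r*dt) * [p * V(k+1, i) + (1-p) * V(k+1, i+1)]; then take max(V_cont, immediate exercise) for American.
  V(2,0) = exp(-r*dt) * [p*0.000000 + (1-p)*1.683686] = 0.687917; exercise = 0.750024; V(2,0) = max -> 0.750024
  V(2,1) = exp(-r*dt) * [p*1.683686 + (1-p)*3.440459] = 2.388049; exercise = 2.580000; V(2,1) = max -> 2.580000
  V(2,2) = exp(-r*dt) * [p*3.440459 + (1-p)*5.059490] = 4.074545; exercise = 4.266496; V(2,2) = max -> 4.266496
  V(1,0) = exp(-r*dt) * [p*0.750024 + (1-p)*2.580000] = 1.491735; exercise = 1.683686; V(1,0) = max -> 1.683686
  V(1,1) = exp(-r*dt) * [p*2.580000 + (1-p)*4.266496] = 3.248507; exercise = 3.440459; V(1,1) = max -> 3.440459
  V(0,0) = exp(-r*dt) * [p*1.683686 + (1-p)*3.440459] = 2.388049; exercise = 2.580000; V(0,0) = max -> 2.580000


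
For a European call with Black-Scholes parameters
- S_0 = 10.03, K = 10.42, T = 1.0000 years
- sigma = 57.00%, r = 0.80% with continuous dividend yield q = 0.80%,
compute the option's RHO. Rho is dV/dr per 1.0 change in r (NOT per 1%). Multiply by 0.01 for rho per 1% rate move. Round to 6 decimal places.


d1 = 0.2180764310; d2 = -0.3519235690
phi(d1) = 0.3895678629; exp(-qT) = 0.9920319148; exp(-rT) = 0.9920319148
N(d2) = 0.3624477915
Rho = K*T*exp(-rT)*N(d2) = 10.4200 * 1.0000 * 0.9920319148 * 0.3624477915 = 3.746613

Answer: Rho = 3.746613


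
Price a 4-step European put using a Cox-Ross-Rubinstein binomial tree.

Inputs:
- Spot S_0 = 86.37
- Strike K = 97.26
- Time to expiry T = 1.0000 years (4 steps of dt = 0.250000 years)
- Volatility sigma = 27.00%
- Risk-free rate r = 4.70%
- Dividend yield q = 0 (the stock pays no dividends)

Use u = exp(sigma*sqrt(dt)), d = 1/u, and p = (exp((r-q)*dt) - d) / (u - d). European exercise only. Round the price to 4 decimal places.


dt = T/N = 0.250000
u = exp(sigma*sqrt(dt)) = 1.144537; d = 1/u = 0.873716
p = (exp((r-q)*dt) - d) / (u - d) = 0.509944
Discount per step: exp(-r*dt) = 0.988319
Stock lattice S(k, i) with i counting down-moves:
  k=0: S(0,0) = 86.3700
  k=1: S(1,0) = 98.8536; S(1,1) = 75.4628
  k=2: S(2,0) = 113.1416; S(2,1) = 86.3700; S(2,2) = 65.9331
  k=3: S(3,0) = 129.4948; S(3,1) = 98.8536; S(3,2) = 75.4628; S(3,3) = 57.6068
  k=4: S(4,0) = 148.2115; S(4,1) = 113.1416; S(4,2) = 86.3700; S(4,3) = 65.9331; S(4,4) = 50.3320
Terminal payoffs V(N, i) = max(K - S_T, 0):
  V(4,0) = 0.000000; V(4,1) = 0.000000; V(4,2) = 10.890000; V(4,3) = 31.326913; V(4,4) = 46.928033
Backward induction: V(k, i) = exp(-r*dt) * [p * V(k+1, i) + (1-p) * V(k+1, i+1)].
  V(3,0) = exp(-r*dt) * [p*0.000000 + (1-p)*0.000000] = 0.000000
  V(3,1) = exp(-r*dt) * [p*0.000000 + (1-p)*10.890000] = 5.274374
  V(3,2) = exp(-r*dt) * [p*10.890000 + (1-p)*31.326913] = 20.661039
  V(3,3) = exp(-r*dt) * [p*31.326913 + (1-p)*46.928033] = 38.517096
  V(2,0) = exp(-r*dt) * [p*0.000000 + (1-p)*5.274374] = 2.554547
  V(2,1) = exp(-r*dt) * [p*5.274374 + (1-p)*20.661039] = 12.665015
  V(2,2) = exp(-r*dt) * [p*20.661039 + (1-p)*38.517096] = 29.067950
  V(1,0) = exp(-r*dt) * [p*2.554547 + (1-p)*12.665015] = 7.421529
  V(1,1) = exp(-r*dt) * [p*12.665015 + (1-p)*29.067950] = 20.461536
  V(0,0) = exp(-r*dt) * [p*7.421529 + (1-p)*20.461536] = 13.650527

Answer: Price = V(0,0) = 13.6505


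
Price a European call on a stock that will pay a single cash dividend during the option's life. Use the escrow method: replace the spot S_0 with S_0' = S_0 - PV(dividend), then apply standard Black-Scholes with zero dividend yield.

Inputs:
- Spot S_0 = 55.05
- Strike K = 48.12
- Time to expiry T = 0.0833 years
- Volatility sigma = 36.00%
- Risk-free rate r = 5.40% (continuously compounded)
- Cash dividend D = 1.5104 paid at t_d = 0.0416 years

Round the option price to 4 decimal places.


Answer: Price = 6.0209

Derivation:
PV(D) = D * exp(-r * t_d) = 1.5104 * 0.99775612 = 1.50701085
S_0' = S_0 - PV(D) = 55.0500 - 1.50701085 = 53.54298915
d1 = (ln(S_0'/K) + (r + sigma^2/2)*T) / (sigma*sqrt(T)) = 1.12300747
d2 = d1 - sigma*sqrt(T) = 1.01910520
exp(-rT) = 0.99551190
N(d1) = 0.86928284; N(d2) = 0.84592349
C = S_0' * N(d1) - K * exp(-rT) * N(d2) = 53.54298915 * 0.86928284 - 48.1200 * 0.99551190 * 0.84592349 = 6.0209


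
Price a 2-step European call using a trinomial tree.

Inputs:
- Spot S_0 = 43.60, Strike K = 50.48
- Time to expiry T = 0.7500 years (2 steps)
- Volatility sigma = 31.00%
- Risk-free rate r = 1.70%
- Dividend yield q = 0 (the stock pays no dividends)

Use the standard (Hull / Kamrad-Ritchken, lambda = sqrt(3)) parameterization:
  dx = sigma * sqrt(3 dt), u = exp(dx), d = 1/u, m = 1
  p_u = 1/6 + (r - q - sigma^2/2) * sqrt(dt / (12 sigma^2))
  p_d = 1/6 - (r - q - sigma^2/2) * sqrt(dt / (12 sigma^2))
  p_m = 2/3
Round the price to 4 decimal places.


dt = T/N = 0.375000; dx = sigma*sqrt(3*dt) = 0.328805
u = exp(dx) = 1.389306; d = 1/u = 0.719784
p_u = 0.148960, p_m = 0.666667, p_d = 0.184373
Discount per step: exp(-r*dt) = 0.993645
Stock lattice S(k, j) with j the centered position index:
  k=0: S(0,+0) = 43.6000
  k=1: S(1,-1) = 31.3826; S(1,+0) = 43.6000; S(1,+1) = 60.5738
  k=2: S(2,-2) = 22.5887; S(2,-1) = 31.3826; S(2,+0) = 43.6000; S(2,+1) = 60.5738; S(2,+2) = 84.1555
Terminal payoffs V(N, j) = max(S_T - K, 0):
  V(2,-2) = 0.000000; V(2,-1) = 0.000000; V(2,+0) = 0.000000; V(2,+1) = 10.093760; V(2,+2) = 33.675515
Backward induction: V(k, j) = exp(-r*dt) * [p_u * V(k+1, j+1) + p_m * V(k+1, j) + p_d * V(k+1, j-1)]
  V(1,-1) = exp(-r*dt) * [p_u*0.000000 + p_m*0.000000 + p_d*0.000000] = 0.000000
  V(1,+0) = exp(-r*dt) * [p_u*10.093760 + p_m*0.000000 + p_d*0.000000] = 1.494017
  V(1,+1) = exp(-r*dt) * [p_u*33.675515 + p_m*10.093760 + p_d*0.000000] = 11.670855
  V(0,+0) = exp(-r*dt) * [p_u*11.670855 + p_m*1.494017 + p_d*0.000000] = 2.717130

Answer: Price = V(0,0) = 2.7171


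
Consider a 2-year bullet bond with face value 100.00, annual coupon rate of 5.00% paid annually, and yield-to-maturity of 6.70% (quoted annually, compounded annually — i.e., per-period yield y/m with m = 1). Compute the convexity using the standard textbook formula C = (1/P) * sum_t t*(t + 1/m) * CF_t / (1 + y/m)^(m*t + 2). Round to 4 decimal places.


Answer: Convexity = 5.1003

Derivation:
Coupon per period c = face * coupon_rate / m = 5.000000
Periods per year m = 1; per-period yield y/m = 0.067000
Number of cashflows N = 2
Cashflows (t years, CF_t, discount factor 1/(1+y/m)^(m*t), PV):
  t = 1.0000: CF_t = 5.000000, DF = 0.937207, PV = 4.686036
  t = 2.0000: CF_t = 105.000000, DF = 0.878357, PV = 92.227505
Price P = sum_t PV_t = 96.913541
Convexity numerator sum_t t*(t + 1/m) * CF_t / (1+y/m)^(m*t + 2):
  t = 1.0000: term = 8.232026
  t = 2.0000: term = 486.052154
Convexity = (1/P) * sum = 494.284180 / 96.913541 = 5.100259


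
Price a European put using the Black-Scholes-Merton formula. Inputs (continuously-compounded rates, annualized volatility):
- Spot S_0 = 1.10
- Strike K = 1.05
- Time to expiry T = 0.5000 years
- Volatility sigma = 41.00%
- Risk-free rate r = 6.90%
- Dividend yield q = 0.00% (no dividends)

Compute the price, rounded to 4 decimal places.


Answer: Price = 0.0837

Derivation:
d1 = (ln(S/K) + (r - q + 0.5*sigma^2) * T) / (sigma * sqrt(T)) = 0.42441934
d2 = d1 - sigma * sqrt(T) = 0.13450556
exp(-rT) = 0.96608834; exp(-qT) = 1.00000000
P = K * exp(-rT) * N(-d2) - S_0 * exp(-qT) * N(-d1)
N(-d1) = 0.33563001; N(-d2) = 0.44650141
P = 1.0500 * 0.96608834 * 0.44650141 - 1.1000 * 1.00000000 * 0.33563001 = 0.0837


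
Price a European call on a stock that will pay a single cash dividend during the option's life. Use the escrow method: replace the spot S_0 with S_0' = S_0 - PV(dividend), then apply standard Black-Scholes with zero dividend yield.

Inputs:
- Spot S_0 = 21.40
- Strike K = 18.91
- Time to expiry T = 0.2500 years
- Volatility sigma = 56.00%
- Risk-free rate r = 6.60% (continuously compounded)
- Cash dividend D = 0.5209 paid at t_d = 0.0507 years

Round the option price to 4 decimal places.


Answer: Price = 3.5215

Derivation:
PV(D) = D * exp(-r * t_d) = 0.5209 * 0.99665939 = 0.51915988
S_0' = S_0 - PV(D) = 21.4000 - 0.51915988 = 20.88084012
d1 = (ln(S_0'/K) + (r + sigma^2/2)*T) / (sigma*sqrt(T)) = 0.55300398
d2 = d1 - sigma*sqrt(T) = 0.27300398
exp(-rT) = 0.98363538
N(d1) = 0.70986966; N(d2) = 0.60757492
C = S_0' * N(d1) - K * exp(-rT) * N(d2) = 20.88084012 * 0.70986966 - 18.9100 * 0.98363538 * 0.60757492 = 3.5215


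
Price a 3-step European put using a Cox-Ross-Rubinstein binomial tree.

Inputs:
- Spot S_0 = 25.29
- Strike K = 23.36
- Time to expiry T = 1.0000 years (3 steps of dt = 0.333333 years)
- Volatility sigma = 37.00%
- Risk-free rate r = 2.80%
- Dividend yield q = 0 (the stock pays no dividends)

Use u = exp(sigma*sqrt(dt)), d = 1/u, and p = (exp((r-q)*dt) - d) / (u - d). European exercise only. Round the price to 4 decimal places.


dt = T/N = 0.333333
u = exp(sigma*sqrt(dt)) = 1.238152; d = 1/u = 0.807656
p = (exp((r-q)*dt) - d) / (u - d) = 0.468579
Discount per step: exp(-r*dt) = 0.990710
Stock lattice S(k, i) with i counting down-moves:
  k=0: S(0,0) = 25.2900
  k=1: S(1,0) = 31.3129; S(1,1) = 20.4256
  k=2: S(2,0) = 38.7701; S(2,1) = 25.2900; S(2,2) = 16.4969
  k=3: S(3,0) = 48.0032; S(3,1) = 31.3129; S(3,2) = 20.4256; S(3,3) = 13.3238
Terminal payoffs V(N, i) = max(K - S_T, 0):
  V(3,0) = 0.000000; V(3,1) = 0.000000; V(3,2) = 2.934391; V(3,3) = 10.036222
Backward induction: V(k, i) = exp(-r*dt) * [p * V(k+1, i) + (1-p) * V(k+1, i+1)].
  V(2,0) = exp(-r*dt) * [p*0.000000 + (1-p)*0.000000] = 0.000000
  V(2,1) = exp(-r*dt) * [p*0.000000 + (1-p)*2.934391] = 1.544910
  V(2,2) = exp(-r*dt) * [p*2.934391 + (1-p)*10.036222] = 6.646131
  V(1,0) = exp(-r*dt) * [p*0.000000 + (1-p)*1.544910] = 0.813370
  V(1,1) = exp(-r*dt) * [p*1.544910 + (1-p)*6.646131] = 4.216269
  V(0,0) = exp(-r*dt) * [p*0.813370 + (1-p)*4.216269] = 2.597386

Answer: Price = V(0,0) = 2.5974


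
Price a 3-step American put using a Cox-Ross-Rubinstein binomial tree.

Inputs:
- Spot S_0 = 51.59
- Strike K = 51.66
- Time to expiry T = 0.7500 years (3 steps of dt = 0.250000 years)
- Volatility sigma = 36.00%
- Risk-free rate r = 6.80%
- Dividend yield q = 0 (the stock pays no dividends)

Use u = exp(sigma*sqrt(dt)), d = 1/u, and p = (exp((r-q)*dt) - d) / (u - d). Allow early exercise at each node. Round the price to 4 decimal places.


dt = T/N = 0.250000
u = exp(sigma*sqrt(dt)) = 1.197217; d = 1/u = 0.835270
p = (exp((r-q)*dt) - d) / (u - d) = 0.502491
Discount per step: exp(-r*dt) = 0.983144
Stock lattice S(k, i) with i counting down-moves:
  k=0: S(0,0) = 51.5900
  k=1: S(1,0) = 61.7644; S(1,1) = 43.0916
  k=2: S(2,0) = 73.9455; S(2,1) = 51.5900; S(2,2) = 35.9931
  k=3: S(3,0) = 88.5288; S(3,1) = 61.7644; S(3,2) = 43.0916; S(3,3) = 30.0640
Terminal payoffs V(N, i) = max(K - S_T, 0):
  V(3,0) = 0.000000; V(3,1) = 0.000000; V(3,2) = 8.568410; V(3,3) = 21.596018
Backward induction: V(k, i) = exp(-r*dt) * [p * V(k+1, i) + (1-p) * V(k+1, i+1)]; then take max(V_cont, immediate exercise) for American.
  V(2,0) = exp(-r*dt) * [p*0.000000 + (1-p)*0.000000] = 0.000000; exercise = 0.000000; V(2,0) = max -> 0.000000
  V(2,1) = exp(-r*dt) * [p*0.000000 + (1-p)*8.568410] = 4.191007; exercise = 0.070000; V(2,1) = max -> 4.191007
  V(2,2) = exp(-r*dt) * [p*8.568410 + (1-p)*21.596018] = 14.796081; exercise = 15.666878; V(2,2) = max -> 15.666878
  V(1,0) = exp(-r*dt) * [p*0.000000 + (1-p)*4.191007] = 2.049918; exercise = 0.000000; V(1,0) = max -> 2.049918
  V(1,1) = exp(-r*dt) * [p*4.191007 + (1-p)*15.666878] = 9.733475; exercise = 8.568410; V(1,1) = max -> 9.733475
  V(0,0) = exp(-r*dt) * [p*2.049918 + (1-p)*9.733475] = 5.773569; exercise = 0.070000; V(0,0) = max -> 5.773569

Answer: Price = V(0,0) = 5.7736
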